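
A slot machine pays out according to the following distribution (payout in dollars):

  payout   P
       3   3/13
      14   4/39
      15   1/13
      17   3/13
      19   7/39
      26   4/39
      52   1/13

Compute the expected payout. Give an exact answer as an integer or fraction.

E[X] = (3/13)·3 + (4/39)·14 + (1/13)·15 + (3/13)·17 + (7/39)·19 + (4/39)·26 + (1/13)·52
     = 674/39

674/39 dollars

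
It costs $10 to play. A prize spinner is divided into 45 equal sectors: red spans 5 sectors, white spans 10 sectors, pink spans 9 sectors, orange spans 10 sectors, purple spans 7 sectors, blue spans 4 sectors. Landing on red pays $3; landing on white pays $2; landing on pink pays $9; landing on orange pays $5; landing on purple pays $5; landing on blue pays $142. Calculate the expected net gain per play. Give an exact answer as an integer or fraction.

319/45 dollars

E[payout] = (5/45)·3 + (10/45)·2 + (9/45)·9 + (10/45)·5 + (7/45)·5 + (4/45)·142 = 769/45
Expected profit = 769/45 − 10 = 319/45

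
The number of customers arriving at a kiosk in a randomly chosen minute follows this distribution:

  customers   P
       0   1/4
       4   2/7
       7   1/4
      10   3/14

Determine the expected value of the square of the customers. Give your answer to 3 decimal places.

38.250

E[X²] = (1/4)·0 + (2/7)·16 + (1/4)·49 + (3/14)·100
     = 153/4 ≈ 38.250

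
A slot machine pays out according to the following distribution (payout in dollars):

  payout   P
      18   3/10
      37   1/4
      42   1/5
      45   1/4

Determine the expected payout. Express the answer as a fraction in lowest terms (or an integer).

343/10 dollars

E[X] = (3/10)·18 + (1/4)·37 + (1/5)·42 + (1/4)·45
     = 343/10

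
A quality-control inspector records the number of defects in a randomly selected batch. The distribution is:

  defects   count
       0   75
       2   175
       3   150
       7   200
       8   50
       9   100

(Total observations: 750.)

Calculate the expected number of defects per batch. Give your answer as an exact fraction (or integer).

14/3

Total = 750, so P(defects=0) = 75/750, etc.
E[X] = (1/10)·0 + (7/30)·2 + (1/5)·3 + (4/15)·7 + (1/15)·8 + (2/15)·9
     = 14/3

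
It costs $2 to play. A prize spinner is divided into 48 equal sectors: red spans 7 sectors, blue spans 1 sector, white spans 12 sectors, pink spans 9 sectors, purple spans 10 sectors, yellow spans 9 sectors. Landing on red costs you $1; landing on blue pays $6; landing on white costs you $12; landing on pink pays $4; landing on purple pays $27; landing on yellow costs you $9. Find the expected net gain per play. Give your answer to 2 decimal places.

E[payout] = (7/48)·(-1) + (1/48)·6 + (12/48)·(-12) + (9/48)·4 + (10/48)·27 + (9/48)·(-9) = 5/3
Expected profit = 5/3 − 2 = -1/3 ≈ -$0.33

-$0.33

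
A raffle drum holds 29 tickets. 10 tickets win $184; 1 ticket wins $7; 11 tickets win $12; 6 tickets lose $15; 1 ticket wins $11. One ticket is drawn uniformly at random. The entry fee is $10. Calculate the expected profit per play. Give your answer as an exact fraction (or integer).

1610/29 dollars

E[payout] = (10/29)·184 + (1/29)·7 + (11/29)·12 + (6/29)·(-15) + (1/29)·11 = 1900/29
Expected profit = 1900/29 − 10 = 1610/29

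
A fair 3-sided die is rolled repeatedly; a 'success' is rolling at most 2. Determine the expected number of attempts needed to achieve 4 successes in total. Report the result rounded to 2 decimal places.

By linearity (sum of 4 independent geometric waits), E[trials] = 4/p = 4/(2/3) = 6.
≈ 6.00

6.00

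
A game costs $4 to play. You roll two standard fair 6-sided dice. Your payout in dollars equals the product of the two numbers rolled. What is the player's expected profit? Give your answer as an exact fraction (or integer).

33/4 dollars

Distribution of the product of the two numbers rolled: 1 w.p. 1/36, 2 w.p. 1/18, 3 w.p. 1/18, 4 w.p. 1/12, 5 w.p. 1/18, 6 w.p. 1/9, …
E[payout] = (1/36)·1 + (1/18)·2 + (1/18)·3 + (1/12)·4 + (1/18)·5 + (1/9)·6 + (1/18)·8 + (1/36)·9 + (1/18)·10 + (1/9)·12 + (1/18)·15 + (1/36)·16 + (1/18)·18 + (1/18)·20 + (1/18)·24 + (1/36)·25 + (1/18)·30 + (1/36)·36 = 49/4
Expected profit = 49/4 − 4 = 33/4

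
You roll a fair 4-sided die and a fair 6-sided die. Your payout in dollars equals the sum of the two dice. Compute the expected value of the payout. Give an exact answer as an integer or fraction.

$6

Distribution of the sum of the two dice: 2 w.p. 1/24, 3 w.p. 1/12, 4 w.p. 1/8, 5 w.p. 1/6, 6 w.p. 1/6, 7 w.p. 1/6, …
E[payout] = (1/24)·2 + (1/12)·3 + (1/8)·4 + (1/6)·5 + (1/6)·6 + (1/6)·7 + (1/8)·8 + (1/12)·9 + (1/24)·10 = 6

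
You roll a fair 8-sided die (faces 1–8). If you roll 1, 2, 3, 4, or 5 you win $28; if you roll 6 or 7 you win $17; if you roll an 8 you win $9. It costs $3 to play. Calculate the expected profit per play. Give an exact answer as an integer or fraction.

E[payout] = (1/8)·9 + (1/4)·17 + (5/8)·28 = 183/8
Expected profit = 183/8 − 3 = 159/8

159/8 dollars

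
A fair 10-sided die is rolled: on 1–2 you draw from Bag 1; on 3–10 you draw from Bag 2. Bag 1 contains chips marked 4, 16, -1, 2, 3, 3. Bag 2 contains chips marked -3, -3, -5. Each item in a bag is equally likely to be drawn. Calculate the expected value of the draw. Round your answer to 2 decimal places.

E[X | Bag 1] = (4 + 16 − 1 + 2 + 3 + 3)/6 = 9/2
E[X | Bag 2] = (-3 − 3 − 5)/3 = -11/3
E[X] = (1/5)·9/2 + (4/5)·(-11/3) = -61/30 ≈ -2.03

-2.03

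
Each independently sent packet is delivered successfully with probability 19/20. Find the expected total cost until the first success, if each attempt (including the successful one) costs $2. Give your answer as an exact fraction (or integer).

E[#attempts] = 1/p = 20/19; E[cost] = 2·20/19 = 40/19.

40/19 dollars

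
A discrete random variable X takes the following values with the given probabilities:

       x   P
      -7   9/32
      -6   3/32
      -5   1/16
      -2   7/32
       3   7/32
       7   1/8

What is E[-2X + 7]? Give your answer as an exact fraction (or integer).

E[-2x+7] = (9/32)·21 + (3/32)·19 + (1/16)·17 + (7/32)·11 + (7/32)·1 + (1/8)·(-7)
     = 21/2

21/2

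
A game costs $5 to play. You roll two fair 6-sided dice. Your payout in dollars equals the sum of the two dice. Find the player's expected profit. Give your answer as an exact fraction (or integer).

Distribution of the sum of the two dice: 2 w.p. 1/36, 3 w.p. 1/18, 4 w.p. 1/12, 5 w.p. 1/9, 6 w.p. 5/36, 7 w.p. 1/6, …
E[payout] = (1/36)·2 + (1/18)·3 + (1/12)·4 + (1/9)·5 + (5/36)·6 + (1/6)·7 + (5/36)·8 + (1/9)·9 + (1/12)·10 + (1/18)·11 + (1/36)·12 = 7
Expected profit = 7 − 5 = 2

$2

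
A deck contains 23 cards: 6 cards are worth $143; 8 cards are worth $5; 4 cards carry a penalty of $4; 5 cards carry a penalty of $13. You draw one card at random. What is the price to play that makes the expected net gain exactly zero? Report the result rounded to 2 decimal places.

E[payout] = (6/23)·143 + (8/23)·5 + (4/23)·(-4) + (5/23)·(-13) = 817/23
Fair fee = E[payout] = 817/23 ≈ $35.52

$35.52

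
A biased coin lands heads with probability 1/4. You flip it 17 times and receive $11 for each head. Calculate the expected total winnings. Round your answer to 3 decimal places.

$46.750

E[#heads] = 17·1/4 = 17/4 (linearity over flips).
E[winnings] = 11·17/4 = 187/4.
≈ 46.750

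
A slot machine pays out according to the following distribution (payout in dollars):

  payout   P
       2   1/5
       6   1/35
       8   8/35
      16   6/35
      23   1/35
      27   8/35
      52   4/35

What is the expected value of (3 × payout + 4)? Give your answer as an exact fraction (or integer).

E[3x+4] = (1/5)·10 + (1/35)·22 + (8/35)·28 + (6/35)·52 + (1/35)·73 + (8/35)·85 + (4/35)·160
     = 2021/35

2021/35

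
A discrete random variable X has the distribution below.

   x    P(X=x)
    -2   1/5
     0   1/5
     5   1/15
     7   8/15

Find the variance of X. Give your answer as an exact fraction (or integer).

682/45

E[X] = (1/5)·(-2) + (1/5)·0 + (1/15)·5 + (8/15)·7 = 11/3
E[X²] = (1/5)·4 + (1/5)·0 + (1/15)·25 + (8/15)·49 = 143/5
Var(X) = 143/5 − (11/3)² = 682/45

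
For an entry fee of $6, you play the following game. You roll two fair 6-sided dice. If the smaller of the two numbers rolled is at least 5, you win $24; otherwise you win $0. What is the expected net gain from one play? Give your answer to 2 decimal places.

-$3.33

E[payout] = (8/9)·0 + (1/9)·24 = 8/3
Expected profit = 8/3 − 6 = -10/3 ≈ -$3.33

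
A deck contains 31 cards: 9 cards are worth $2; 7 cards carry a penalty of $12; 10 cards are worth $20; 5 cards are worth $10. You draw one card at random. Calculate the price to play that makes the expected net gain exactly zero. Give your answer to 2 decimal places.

E[payout] = (9/31)·2 + (7/31)·(-12) + (10/31)·20 + (5/31)·10 = 184/31
Fair fee = E[payout] = 184/31 ≈ $5.94

$5.94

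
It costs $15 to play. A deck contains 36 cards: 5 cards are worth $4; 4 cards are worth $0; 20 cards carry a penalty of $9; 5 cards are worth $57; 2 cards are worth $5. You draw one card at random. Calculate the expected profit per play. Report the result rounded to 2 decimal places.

E[payout] = (5/36)·4 + (4/36)·0 + (20/36)·(-9) + (5/36)·57 + (2/36)·5 = 15/4
Expected profit = 15/4 − 15 = -45/4 ≈ -$11.25

-$11.25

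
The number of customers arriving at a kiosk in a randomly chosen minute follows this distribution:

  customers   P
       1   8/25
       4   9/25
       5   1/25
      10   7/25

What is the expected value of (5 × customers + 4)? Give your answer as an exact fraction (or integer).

139/5

E[5x+4] = (8/25)·9 + (9/25)·24 + (1/25)·29 + (7/25)·54
     = 139/5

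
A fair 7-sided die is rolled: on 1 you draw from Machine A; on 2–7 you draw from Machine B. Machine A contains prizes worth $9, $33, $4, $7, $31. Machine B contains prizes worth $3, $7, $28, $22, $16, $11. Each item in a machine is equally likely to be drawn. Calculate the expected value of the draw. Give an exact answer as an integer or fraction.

519/35 dollars

E[X | Machine A] = (9 + 33 + 4 + 7 + 31)/5 = 84/5
E[X | Machine B] = (3 + 7 + 28 + 22 + 16 + 11)/6 = 29/2
E[X] = (1/7)·84/5 + (6/7)·29/2 = 519/35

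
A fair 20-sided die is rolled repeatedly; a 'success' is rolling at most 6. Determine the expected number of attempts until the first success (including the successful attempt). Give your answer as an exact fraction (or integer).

For a geometric distribution, E[trials] = 1/p = 1/(3/10) = 10/3.

10/3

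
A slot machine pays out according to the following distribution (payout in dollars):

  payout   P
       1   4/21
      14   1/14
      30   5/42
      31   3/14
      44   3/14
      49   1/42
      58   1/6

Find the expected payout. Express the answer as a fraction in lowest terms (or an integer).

95/3 dollars

E[X] = (4/21)·1 + (1/14)·14 + (5/42)·30 + (3/14)·31 + (3/14)·44 + (1/42)·49 + (1/6)·58
     = 95/3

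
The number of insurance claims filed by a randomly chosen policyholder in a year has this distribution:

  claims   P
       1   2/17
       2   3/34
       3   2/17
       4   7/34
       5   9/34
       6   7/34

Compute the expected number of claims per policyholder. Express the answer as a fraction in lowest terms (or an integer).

137/34

E[X] = (2/17)·1 + (3/34)·2 + (2/17)·3 + (7/34)·4 + (9/34)·5 + (7/34)·6
     = 137/34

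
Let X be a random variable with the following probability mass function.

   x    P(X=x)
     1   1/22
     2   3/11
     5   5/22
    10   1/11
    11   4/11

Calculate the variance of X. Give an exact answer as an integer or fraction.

E[X] = (1/22)·1 + (3/11)·2 + (5/22)·5 + (1/11)·10 + (4/11)·11 = 73/11
E[X²] = (1/22)·1 + (3/11)·4 + (5/22)·25 + (1/11)·100 + (4/11)·121 = 659/11
Var(X) = 659/11 − (73/11)² = 1920/121

1920/121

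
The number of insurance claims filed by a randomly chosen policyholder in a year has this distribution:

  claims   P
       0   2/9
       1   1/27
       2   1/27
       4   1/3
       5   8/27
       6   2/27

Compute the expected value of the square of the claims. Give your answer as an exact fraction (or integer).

421/27

E[X²] = (2/9)·0 + (1/27)·1 + (1/27)·4 + (1/3)·16 + (8/27)·25 + (2/27)·36
     = 421/27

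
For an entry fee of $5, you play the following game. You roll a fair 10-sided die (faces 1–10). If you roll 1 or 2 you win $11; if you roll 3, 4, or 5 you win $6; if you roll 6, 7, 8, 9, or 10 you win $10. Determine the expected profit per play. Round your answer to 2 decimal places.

E[payout] = (3/10)·6 + (1/2)·10 + (1/5)·11 = 9
Expected profit = 9 − 5 = 4 ≈ $4.00

$4.00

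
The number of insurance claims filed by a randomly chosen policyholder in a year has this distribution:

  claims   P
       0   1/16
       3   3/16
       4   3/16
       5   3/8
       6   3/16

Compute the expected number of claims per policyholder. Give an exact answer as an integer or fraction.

E[X] = (1/16)·0 + (3/16)·3 + (3/16)·4 + (3/8)·5 + (3/16)·6
     = 69/16

69/16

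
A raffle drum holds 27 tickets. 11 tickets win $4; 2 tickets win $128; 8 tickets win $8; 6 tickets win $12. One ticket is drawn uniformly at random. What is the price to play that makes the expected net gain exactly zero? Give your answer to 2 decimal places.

E[payout] = (11/27)·4 + (2/27)·128 + (8/27)·8 + (6/27)·12 = 436/27
Fair fee = E[payout] = 436/27 ≈ $16.15

$16.15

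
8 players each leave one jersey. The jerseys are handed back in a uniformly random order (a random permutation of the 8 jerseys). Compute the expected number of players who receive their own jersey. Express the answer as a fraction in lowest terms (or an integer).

1

Let Xᵢ = 1 if person i gets their own jersey. For each i, P(Xᵢ=1) = 1/8.
By linearity of expectation, E[X₁+…+X_8] = 8·(1/8) = 1.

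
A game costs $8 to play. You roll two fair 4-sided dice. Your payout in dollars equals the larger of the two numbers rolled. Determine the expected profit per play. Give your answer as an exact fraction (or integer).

Distribution of the larger of the two numbers rolled: 1 w.p. 1/16, 2 w.p. 3/16, 3 w.p. 5/16, 4 w.p. 7/16
E[payout] = (1/16)·1 + (3/16)·2 + (5/16)·3 + (7/16)·4 = 25/8
Expected profit = 25/8 − 8 = -39/8

-39/8 dollars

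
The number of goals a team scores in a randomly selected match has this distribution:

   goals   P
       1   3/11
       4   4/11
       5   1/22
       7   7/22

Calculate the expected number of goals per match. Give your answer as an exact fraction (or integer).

46/11

E[X] = (3/11)·1 + (4/11)·4 + (1/22)·5 + (7/22)·7
     = 46/11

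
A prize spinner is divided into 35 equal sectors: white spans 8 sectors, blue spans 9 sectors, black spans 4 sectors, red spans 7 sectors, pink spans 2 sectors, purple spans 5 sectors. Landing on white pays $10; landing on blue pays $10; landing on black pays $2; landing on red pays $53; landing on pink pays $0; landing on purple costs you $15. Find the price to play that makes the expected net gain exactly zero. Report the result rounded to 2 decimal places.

E[payout] = (8/35)·10 + (9/35)·10 + (4/35)·2 + (7/35)·53 + (2/35)·0 + (5/35)·(-15) = 474/35
Fair fee = E[payout] = 474/35 ≈ $13.54

$13.54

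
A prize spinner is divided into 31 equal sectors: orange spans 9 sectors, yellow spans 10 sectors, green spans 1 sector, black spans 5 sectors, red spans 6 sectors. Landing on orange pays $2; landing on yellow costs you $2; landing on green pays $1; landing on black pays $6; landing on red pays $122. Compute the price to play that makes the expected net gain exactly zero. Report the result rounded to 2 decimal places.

$24.55

E[payout] = (9/31)·2 + (10/31)·(-2) + (1/31)·1 + (5/31)·6 + (6/31)·122 = 761/31
Fair fee = E[payout] = 761/31 ≈ $24.55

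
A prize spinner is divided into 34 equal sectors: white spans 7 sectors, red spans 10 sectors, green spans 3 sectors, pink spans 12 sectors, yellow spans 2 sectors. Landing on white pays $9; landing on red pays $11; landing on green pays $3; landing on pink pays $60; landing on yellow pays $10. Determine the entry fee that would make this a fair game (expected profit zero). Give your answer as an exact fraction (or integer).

461/17 dollars

E[payout] = (7/34)·9 + (10/34)·11 + (3/34)·3 + (12/34)·60 + (2/34)·10 = 461/17
Fair fee = E[payout] = 461/17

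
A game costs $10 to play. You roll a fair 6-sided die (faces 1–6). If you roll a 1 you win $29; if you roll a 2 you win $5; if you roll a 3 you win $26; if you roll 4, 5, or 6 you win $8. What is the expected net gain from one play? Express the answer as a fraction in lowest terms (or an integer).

E[payout] = (1/6)·5 + (1/2)·8 + (1/6)·26 + (1/6)·29 = 14
Expected profit = 14 − 10 = 4

$4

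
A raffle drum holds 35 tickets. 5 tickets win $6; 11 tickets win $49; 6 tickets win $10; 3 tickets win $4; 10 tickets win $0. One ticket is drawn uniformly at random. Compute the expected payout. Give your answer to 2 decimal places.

E[payout] = (5/35)·6 + (11/35)·49 + (6/35)·10 + (3/35)·4 + (10/35)·0 = 641/35
≈ $18.31

$18.31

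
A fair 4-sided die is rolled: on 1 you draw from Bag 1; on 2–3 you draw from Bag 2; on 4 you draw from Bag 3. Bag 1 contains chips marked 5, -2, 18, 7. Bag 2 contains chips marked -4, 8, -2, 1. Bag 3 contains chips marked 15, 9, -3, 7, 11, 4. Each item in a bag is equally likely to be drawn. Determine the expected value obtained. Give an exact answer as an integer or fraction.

E[X | Bag 1] = (5 − 2 + 18 + 7)/4 = 7
E[X | Bag 2] = (-4 + 8 − 2 + 1)/4 = 3/4
E[X | Bag 3] = (15 + 9 − 3 + 7 + 11 + 4)/6 = 43/6
E[X] = (1/4)·7 + (1/2)·3/4 + (1/4)·43/6 = 47/12

47/12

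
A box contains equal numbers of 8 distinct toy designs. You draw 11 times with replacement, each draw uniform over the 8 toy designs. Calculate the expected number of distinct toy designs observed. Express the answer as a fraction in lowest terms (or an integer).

6612607849/1073741824

Let Xⱼ=1 if type j appears at least once. P(Xⱼ=1) = 1 − ((8−1)/8)^11 = 6612607849/8589934592.
E[#distinct] = 8·6612607849/8589934592 = 6612607849/1073741824.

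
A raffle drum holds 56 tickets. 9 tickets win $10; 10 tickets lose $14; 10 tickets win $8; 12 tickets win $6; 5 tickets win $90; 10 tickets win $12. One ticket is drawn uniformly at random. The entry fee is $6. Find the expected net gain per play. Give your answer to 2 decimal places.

E[payout] = (9/56)·10 + (10/56)·(-14) + (10/56)·8 + (12/56)·6 + (5/56)·90 + (10/56)·12 = 12
Expected profit = 12 − 6 = 6 ≈ $6.00

$6.00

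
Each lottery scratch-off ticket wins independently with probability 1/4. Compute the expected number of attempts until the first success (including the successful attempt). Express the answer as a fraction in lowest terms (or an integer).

4

For a geometric distribution, E[trials] = 1/p = 1/(1/4) = 4.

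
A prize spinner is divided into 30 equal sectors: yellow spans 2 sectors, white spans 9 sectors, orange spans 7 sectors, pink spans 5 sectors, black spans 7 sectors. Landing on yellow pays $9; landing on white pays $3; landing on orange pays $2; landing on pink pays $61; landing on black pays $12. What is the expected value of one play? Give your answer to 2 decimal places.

E[payout] = (2/30)·9 + (9/30)·3 + (7/30)·2 + (5/30)·61 + (7/30)·12 = 224/15
≈ $14.93

$14.93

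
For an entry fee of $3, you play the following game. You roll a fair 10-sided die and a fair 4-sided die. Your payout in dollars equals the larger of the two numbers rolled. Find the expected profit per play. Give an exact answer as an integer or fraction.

11/4 dollars

Distribution of the larger of the two numbers rolled: 1 w.p. 1/40, 2 w.p. 3/40, 3 w.p. 1/8, 4 w.p. 7/40, 5 w.p. 1/10, 6 w.p. 1/10, …
E[payout] = (1/40)·1 + (3/40)·2 + (1/8)·3 + (7/40)·4 + (1/10)·5 + (1/10)·6 + (1/10)·7 + (1/10)·8 + (1/10)·9 + (1/10)·10 = 23/4
Expected profit = 23/4 − 3 = 11/4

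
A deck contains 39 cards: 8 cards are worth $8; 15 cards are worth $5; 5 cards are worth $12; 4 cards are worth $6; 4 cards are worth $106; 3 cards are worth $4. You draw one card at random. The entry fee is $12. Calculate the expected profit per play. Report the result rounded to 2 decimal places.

E[payout] = (8/39)·8 + (15/39)·5 + (5/39)·12 + (4/39)·6 + (4/39)·106 + (3/39)·4 = 659/39
Expected profit = 659/39 − 12 = 191/39 ≈ $4.90

$4.90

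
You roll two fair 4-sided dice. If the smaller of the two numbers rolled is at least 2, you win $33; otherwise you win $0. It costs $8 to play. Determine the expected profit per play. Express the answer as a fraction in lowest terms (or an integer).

169/16 dollars

E[payout] = (7/16)·0 + (9/16)·33 = 297/16
Expected profit = 297/16 − 8 = 169/16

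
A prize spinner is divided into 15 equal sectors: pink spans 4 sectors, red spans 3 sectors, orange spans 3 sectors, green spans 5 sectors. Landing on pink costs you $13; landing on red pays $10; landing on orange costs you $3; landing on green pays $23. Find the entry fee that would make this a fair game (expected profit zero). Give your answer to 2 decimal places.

E[payout] = (4/15)·(-13) + (3/15)·10 + (3/15)·(-3) + (5/15)·23 = 28/5
Fair fee = E[payout] = 28/5 ≈ $5.60

$5.60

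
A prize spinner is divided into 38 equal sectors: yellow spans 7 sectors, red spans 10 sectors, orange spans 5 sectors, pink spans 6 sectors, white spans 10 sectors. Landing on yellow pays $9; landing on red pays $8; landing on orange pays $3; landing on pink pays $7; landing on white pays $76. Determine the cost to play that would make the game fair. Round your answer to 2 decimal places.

$25.26

E[payout] = (7/38)·9 + (10/38)·8 + (5/38)·3 + (6/38)·7 + (10/38)·76 = 480/19
Fair fee = E[payout] = 480/19 ≈ $25.26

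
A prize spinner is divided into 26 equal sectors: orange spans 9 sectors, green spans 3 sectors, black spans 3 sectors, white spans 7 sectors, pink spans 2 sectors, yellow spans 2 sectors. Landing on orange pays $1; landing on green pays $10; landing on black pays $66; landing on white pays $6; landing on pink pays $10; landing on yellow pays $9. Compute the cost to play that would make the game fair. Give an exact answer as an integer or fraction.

E[payout] = (9/26)·1 + (3/26)·10 + (3/26)·66 + (7/26)·6 + (2/26)·10 + (2/26)·9 = 317/26
Fair fee = E[payout] = 317/26

317/26 dollars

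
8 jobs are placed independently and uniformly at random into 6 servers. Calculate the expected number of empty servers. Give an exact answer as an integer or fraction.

390625/279936

Let Xⱼ=1 if server j is empty. P(Xⱼ=1) = ((6-1)/6)^8 = 390625/1679616.
By linearity, E[#empty] = 6·390625/1679616 = 390625/279936.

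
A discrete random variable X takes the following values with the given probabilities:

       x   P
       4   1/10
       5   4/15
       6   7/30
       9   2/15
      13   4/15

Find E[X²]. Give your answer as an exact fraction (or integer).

1088/15

E[X²] = (1/10)·16 + (4/15)·25 + (7/30)·36 + (2/15)·81 + (4/15)·169
     = 1088/15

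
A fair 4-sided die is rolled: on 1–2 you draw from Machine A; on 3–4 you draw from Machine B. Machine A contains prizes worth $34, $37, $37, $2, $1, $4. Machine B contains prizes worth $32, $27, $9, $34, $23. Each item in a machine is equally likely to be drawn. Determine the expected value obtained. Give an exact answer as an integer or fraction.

E[X | Machine A] = (34 + 37 + 37 + 2 + 1 + 4)/6 = 115/6
E[X | Machine B] = (32 + 27 + 9 + 34 + 23)/5 = 25
E[X] = (1/2)·115/6 + (1/2)·25 = 265/12

265/12 dollars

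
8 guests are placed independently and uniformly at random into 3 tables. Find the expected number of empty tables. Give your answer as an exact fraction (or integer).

Let Xⱼ=1 if table j is empty. P(Xⱼ=1) = ((3-1)/3)^8 = 256/6561.
By linearity, E[#empty] = 3·256/6561 = 256/2187.

256/2187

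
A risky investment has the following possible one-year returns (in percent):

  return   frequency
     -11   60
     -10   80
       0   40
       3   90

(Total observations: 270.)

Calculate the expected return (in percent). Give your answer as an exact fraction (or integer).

Total = 270, so P(return=-11) = 60/270, etc.
E[X] = (2/9)·(-11) + (8/27)·(-10) + (4/27)·0 + (1/3)·3
     = -119/27

-119/27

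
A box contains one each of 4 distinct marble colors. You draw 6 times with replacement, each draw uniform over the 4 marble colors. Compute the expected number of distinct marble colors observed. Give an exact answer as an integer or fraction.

Let Xⱼ=1 if type j appears at least once. P(Xⱼ=1) = 1 − ((4−1)/4)^6 = 3367/4096.
E[#distinct] = 4·3367/4096 = 3367/1024.

3367/1024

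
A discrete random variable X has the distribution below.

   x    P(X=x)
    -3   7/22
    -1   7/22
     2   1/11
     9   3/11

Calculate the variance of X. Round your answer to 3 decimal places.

E[X] = (7/22)·(-3) + (7/22)·(-1) + (1/11)·2 + (3/11)·9 = 15/11
E[X²] = (7/22)·9 + (7/22)·1 + (1/11)·4 + (3/11)·81 = 282/11
Var(X) = 282/11 − (15/11)² = 2877/121 ≈ 23.777

23.777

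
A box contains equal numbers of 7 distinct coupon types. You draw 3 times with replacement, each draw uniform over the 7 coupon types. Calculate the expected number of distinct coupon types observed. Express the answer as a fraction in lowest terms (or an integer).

Let Xⱼ=1 if type j appears at least once. P(Xⱼ=1) = 1 − ((7−1)/7)^3 = 127/343.
E[#distinct] = 7·127/343 = 127/49.

127/49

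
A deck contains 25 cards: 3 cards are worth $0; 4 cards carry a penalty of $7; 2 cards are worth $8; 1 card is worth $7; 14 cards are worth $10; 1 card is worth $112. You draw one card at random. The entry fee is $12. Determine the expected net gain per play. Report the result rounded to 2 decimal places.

-$2.12

E[payout] = (3/25)·0 + (4/25)·(-7) + (2/25)·8 + (1/25)·7 + (14/25)·10 + (1/25)·112 = 247/25
Expected profit = 247/25 − 12 = -53/25 ≈ -$2.12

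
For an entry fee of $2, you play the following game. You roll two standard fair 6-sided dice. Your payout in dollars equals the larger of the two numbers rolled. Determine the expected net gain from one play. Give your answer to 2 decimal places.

$2.47

Distribution of the larger of the two numbers rolled: 1 w.p. 1/36, 2 w.p. 1/12, 3 w.p. 5/36, 4 w.p. 7/36, 5 w.p. 1/4, 6 w.p. 11/36
E[payout] = (1/36)·1 + (1/12)·2 + (5/36)·3 + (7/36)·4 + (1/4)·5 + (11/36)·6 = 161/36
Expected profit = 161/36 − 2 = 89/36 ≈ $2.47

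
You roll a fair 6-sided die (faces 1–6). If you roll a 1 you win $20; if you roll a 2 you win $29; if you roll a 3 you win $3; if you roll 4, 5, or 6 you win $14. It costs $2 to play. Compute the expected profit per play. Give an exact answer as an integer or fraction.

E[payout] = (1/6)·3 + (1/2)·14 + (1/6)·20 + (1/6)·29 = 47/3
Expected profit = 47/3 − 2 = 41/3

41/3 dollars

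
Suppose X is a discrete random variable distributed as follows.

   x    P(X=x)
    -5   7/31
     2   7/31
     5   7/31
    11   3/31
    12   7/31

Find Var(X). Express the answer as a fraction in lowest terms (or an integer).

E[X] = (7/31)·(-5) + (7/31)·2 + (7/31)·5 + (3/31)·11 + (7/31)·12 = 131/31
E[X²] = (7/31)·25 + (7/31)·4 + (7/31)·25 + (3/31)·121 + (7/31)·144 = 1749/31
Var(X) = 1749/31 − (131/31)² = 37058/961

37058/961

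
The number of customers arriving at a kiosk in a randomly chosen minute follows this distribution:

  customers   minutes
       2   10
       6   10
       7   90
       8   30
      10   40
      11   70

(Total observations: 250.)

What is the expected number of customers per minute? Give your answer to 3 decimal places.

Total = 250, so P(customers=2) = 10/250, etc.
E[X] = (1/25)·2 + (1/25)·6 + (9/25)·7 + (3/25)·8 + (4/25)·10 + (7/25)·11
     = 212/25 ≈ 8.480

8.480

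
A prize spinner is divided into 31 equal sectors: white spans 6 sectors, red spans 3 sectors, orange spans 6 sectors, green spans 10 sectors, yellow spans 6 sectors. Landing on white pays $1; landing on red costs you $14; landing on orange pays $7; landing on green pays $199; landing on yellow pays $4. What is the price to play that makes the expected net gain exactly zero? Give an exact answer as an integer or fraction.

2020/31 dollars

E[payout] = (6/31)·1 + (3/31)·(-14) + (6/31)·7 + (10/31)·199 + (6/31)·4 = 2020/31
Fair fee = E[payout] = 2020/31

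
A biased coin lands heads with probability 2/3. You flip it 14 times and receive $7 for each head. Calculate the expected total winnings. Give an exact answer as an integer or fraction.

196/3 dollars

E[#heads] = 14·2/3 = 28/3 (linearity over flips).
E[winnings] = 7·28/3 = 196/3.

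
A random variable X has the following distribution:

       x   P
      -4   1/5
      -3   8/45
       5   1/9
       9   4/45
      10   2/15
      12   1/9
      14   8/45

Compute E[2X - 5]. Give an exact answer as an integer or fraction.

241/45

E[2x-5] = (1/5)·(-13) + (8/45)·(-11) + (1/9)·5 + (4/45)·13 + (2/15)·15 + (1/9)·19 + (8/45)·23
     = 241/45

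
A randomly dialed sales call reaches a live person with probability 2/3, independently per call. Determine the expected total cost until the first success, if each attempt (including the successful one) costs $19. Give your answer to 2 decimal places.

E[#attempts] = 1/p = 3/2; E[cost] = 19·3/2 = 57/2.
≈ 28.50

$28.50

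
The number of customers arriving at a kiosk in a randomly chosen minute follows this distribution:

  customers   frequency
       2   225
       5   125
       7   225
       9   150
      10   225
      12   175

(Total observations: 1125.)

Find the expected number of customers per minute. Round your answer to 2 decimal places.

7.42

Total = 1125, so P(customers=2) = 225/1125, etc.
E[X] = (1/5)·2 + (1/9)·5 + (1/5)·7 + (2/15)·9 + (1/5)·10 + (7/45)·12
     = 334/45 ≈ 7.42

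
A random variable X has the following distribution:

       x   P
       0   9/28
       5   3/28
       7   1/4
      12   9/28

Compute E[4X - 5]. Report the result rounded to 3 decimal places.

19.571

E[4x-5] = (9/28)·(-5) + (3/28)·15 + (1/4)·23 + (9/28)·43
     = 137/7 ≈ 19.571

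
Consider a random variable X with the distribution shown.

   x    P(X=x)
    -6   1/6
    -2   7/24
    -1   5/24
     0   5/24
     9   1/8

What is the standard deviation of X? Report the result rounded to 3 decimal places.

4.130

E[X] = -2/3, E[X²] = 35/2
Var(X) = E[X²] − (E[X])² = 35/2 − 4/9 = 307/18
SD(X) = √(307/18) ≈ 4.130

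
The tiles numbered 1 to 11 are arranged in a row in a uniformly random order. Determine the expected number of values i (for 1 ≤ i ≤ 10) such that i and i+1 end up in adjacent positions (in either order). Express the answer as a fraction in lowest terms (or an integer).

For each i ∈ {1,…,10}, let Xᵢ = 1 if i and i+1 are adjacent. P(Xᵢ=1) = 2·(11−1)!/11! = 2/11.
By linearity, E[ΣXᵢ] = (10)·(2/11) = 20/11.

20/11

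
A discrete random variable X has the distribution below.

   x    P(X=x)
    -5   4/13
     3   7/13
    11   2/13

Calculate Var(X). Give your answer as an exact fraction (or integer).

E[X] = (4/13)·(-5) + (7/13)·3 + (2/13)·11 = 23/13
E[X²] = (4/13)·25 + (7/13)·9 + (2/13)·121 = 405/13
Var(X) = 405/13 − (23/13)² = 4736/169

4736/169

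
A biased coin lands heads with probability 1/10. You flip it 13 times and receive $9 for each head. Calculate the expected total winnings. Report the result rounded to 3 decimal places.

E[#heads] = 13·1/10 = 13/10 (linearity over flips).
E[winnings] = 9·13/10 = 117/10.
≈ 11.700

$11.700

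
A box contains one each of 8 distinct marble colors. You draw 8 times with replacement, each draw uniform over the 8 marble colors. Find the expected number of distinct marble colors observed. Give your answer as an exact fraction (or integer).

Let Xⱼ=1 if type j appears at least once. P(Xⱼ=1) = 1 − ((8−1)/8)^8 = 11012415/16777216.
E[#distinct] = 8·11012415/16777216 = 11012415/2097152.

11012415/2097152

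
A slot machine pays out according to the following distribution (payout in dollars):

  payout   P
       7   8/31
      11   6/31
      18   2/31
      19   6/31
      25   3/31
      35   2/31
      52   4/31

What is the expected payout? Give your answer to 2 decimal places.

$20.16

E[X] = (8/31)·7 + (6/31)·11 + (2/31)·18 + (6/31)·19 + (3/31)·25 + (2/31)·35 + (4/31)·52
     = 625/31 ≈ 20.16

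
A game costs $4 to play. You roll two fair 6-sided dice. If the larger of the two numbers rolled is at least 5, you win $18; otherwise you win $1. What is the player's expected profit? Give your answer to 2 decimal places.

E[payout] = (4/9)·1 + (5/9)·18 = 94/9
Expected profit = 94/9 − 4 = 58/9 ≈ $6.44

$6.44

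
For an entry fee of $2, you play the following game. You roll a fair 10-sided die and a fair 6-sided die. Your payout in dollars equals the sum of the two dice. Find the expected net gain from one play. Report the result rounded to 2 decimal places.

Distribution of the sum of the two dice: 2 w.p. 1/60, 3 w.p. 1/30, 4 w.p. 1/20, 5 w.p. 1/15, 6 w.p. 1/12, 7 w.p. 1/10, …
E[payout] = (1/60)·2 + (1/30)·3 + (1/20)·4 + (1/15)·5 + (1/12)·6 + (1/10)·7 + (1/10)·8 + (1/10)·9 + (1/10)·10 + (1/10)·11 + (1/12)·12 + (1/15)·13 + (1/20)·14 + (1/30)·15 + (1/60)·16 = 9
Expected profit = 9 − 2 = 7 ≈ $7.00

$7.00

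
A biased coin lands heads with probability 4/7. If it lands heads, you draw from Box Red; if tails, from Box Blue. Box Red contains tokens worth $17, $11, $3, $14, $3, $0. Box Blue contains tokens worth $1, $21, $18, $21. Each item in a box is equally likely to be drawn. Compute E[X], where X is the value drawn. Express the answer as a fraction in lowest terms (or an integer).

311/28 dollars

E[X | Box Red] = (17 + 11 + 3 + 14 + 3 + 0)/6 = 8
E[X | Box Blue] = (1 + 21 + 18 + 21)/4 = 61/4
E[X] = (4/7)·8 + (3/7)·61/4 = 311/28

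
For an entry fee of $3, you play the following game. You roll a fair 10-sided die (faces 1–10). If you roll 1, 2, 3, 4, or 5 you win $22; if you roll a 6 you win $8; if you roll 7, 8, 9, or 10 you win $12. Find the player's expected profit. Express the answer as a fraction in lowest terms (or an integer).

E[payout] = (1/10)·8 + (2/5)·12 + (1/2)·22 = 83/5
Expected profit = 83/5 − 3 = 68/5

68/5 dollars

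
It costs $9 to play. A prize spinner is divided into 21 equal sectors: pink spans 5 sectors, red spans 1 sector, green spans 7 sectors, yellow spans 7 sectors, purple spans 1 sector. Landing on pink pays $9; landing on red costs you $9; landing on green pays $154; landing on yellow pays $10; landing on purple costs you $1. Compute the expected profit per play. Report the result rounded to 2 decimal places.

$47.33

E[payout] = (5/21)·9 + (1/21)·(-9) + (7/21)·154 + (7/21)·10 + (1/21)·(-1) = 169/3
Expected profit = 169/3 − 9 = 142/3 ≈ $47.33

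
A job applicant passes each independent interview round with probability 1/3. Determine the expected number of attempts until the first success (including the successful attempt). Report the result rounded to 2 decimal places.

3.00

For a geometric distribution, E[trials] = 1/p = 1/(1/3) = 3.
≈ 3.00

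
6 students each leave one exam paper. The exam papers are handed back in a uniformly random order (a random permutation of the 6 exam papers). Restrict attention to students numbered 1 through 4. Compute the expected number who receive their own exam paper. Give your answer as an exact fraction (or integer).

2/3

Let Xᵢ = 1 if person i gets their own exam paper. For each i, P(Xᵢ=1) = 1/6.
By linearity of expectation, E[X₁+…+X_4] = 4·(1/6) = 2/3.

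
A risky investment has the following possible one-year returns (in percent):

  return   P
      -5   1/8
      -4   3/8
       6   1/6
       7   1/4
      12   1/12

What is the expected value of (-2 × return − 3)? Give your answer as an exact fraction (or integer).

E[-2x-3] = (1/8)·7 + (3/8)·5 + (1/6)·(-15) + (1/4)·(-17) + (1/12)·(-27)
     = -25/4

-25/4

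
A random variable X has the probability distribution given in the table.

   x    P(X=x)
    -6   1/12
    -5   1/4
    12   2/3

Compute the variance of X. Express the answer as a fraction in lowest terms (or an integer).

1059/16

E[X] = (1/12)·(-6) + (1/4)·(-5) + (2/3)·12 = 25/4
E[X²] = (1/12)·36 + (1/4)·25 + (2/3)·144 = 421/4
Var(X) = 421/4 − (25/4)² = 1059/16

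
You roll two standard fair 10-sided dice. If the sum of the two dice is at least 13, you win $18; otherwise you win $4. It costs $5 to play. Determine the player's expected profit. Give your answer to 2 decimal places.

$4.04

E[payout] = (16/25)·4 + (9/25)·18 = 226/25
Expected profit = 226/25 − 5 = 101/25 ≈ $4.04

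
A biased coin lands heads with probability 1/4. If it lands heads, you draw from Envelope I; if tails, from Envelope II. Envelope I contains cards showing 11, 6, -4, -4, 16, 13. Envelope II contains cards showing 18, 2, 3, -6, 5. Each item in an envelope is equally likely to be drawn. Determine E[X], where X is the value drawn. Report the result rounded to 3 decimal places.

4.883

E[X | Envelope I] = (11 + 6 − 4 − 4 + 16 + 13)/6 = 19/3
E[X | Envelope II] = (18 + 2 + 3 − 6 + 5)/5 = 22/5
E[X] = (1/4)·19/3 + (3/4)·22/5 = 293/60 ≈ 4.883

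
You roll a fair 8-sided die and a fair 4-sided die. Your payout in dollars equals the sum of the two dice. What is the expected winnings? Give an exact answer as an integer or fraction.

$7

Distribution of the sum of the two dice: 2 w.p. 1/32, 3 w.p. 1/16, 4 w.p. 3/32, 5 w.p. 1/8, 6 w.p. 1/8, 7 w.p. 1/8, …
E[payout] = (1/32)·2 + (1/16)·3 + (3/32)·4 + (1/8)·5 + (1/8)·6 + (1/8)·7 + (1/8)·8 + (1/8)·9 + (3/32)·10 + (1/16)·11 + (1/32)·12 = 7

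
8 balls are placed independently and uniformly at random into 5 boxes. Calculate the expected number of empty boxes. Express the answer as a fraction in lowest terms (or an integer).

65536/78125

Let Xⱼ=1 if box j is empty. P(Xⱼ=1) = ((5-1)/5)^8 = 65536/390625.
By linearity, E[#empty] = 5·65536/390625 = 65536/78125.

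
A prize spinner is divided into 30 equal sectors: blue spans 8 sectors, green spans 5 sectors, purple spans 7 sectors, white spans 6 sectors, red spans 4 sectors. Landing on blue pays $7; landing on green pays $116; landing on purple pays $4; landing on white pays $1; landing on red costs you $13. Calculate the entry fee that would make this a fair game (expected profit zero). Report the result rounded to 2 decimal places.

$20.60

E[payout] = (8/30)·7 + (5/30)·116 + (7/30)·4 + (6/30)·1 + (4/30)·(-13) = 103/5
Fair fee = E[payout] = 103/5 ≈ $20.60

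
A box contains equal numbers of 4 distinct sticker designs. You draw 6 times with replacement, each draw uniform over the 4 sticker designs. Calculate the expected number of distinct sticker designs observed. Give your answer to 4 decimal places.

3.2881

Let Xⱼ=1 if type j appears at least once. P(Xⱼ=1) = 1 − ((4−1)/4)^6 = 3367/4096.
E[#distinct] = 4·3367/4096 = 3367/1024.
≈ 3.2881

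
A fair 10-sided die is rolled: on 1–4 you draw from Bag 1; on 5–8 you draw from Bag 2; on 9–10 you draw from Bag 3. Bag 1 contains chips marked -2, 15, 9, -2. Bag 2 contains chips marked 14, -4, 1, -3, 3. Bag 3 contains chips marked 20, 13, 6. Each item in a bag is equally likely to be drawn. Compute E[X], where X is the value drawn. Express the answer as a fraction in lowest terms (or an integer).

137/25

E[X | Bag 1] = (-2 + 15 + 9 − 2)/4 = 5
E[X | Bag 2] = (14 − 4 + 1 − 3 + 3)/5 = 11/5
E[X | Bag 3] = (20 + 13 + 6)/3 = 13
E[X] = (2/5)·5 + (2/5)·11/5 + (1/5)·13 = 137/25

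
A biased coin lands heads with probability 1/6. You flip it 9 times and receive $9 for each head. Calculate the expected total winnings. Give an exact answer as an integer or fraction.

E[#heads] = 9·1/6 = 3/2 (linearity over flips).
E[winnings] = 9·3/2 = 27/2.

27/2 dollars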